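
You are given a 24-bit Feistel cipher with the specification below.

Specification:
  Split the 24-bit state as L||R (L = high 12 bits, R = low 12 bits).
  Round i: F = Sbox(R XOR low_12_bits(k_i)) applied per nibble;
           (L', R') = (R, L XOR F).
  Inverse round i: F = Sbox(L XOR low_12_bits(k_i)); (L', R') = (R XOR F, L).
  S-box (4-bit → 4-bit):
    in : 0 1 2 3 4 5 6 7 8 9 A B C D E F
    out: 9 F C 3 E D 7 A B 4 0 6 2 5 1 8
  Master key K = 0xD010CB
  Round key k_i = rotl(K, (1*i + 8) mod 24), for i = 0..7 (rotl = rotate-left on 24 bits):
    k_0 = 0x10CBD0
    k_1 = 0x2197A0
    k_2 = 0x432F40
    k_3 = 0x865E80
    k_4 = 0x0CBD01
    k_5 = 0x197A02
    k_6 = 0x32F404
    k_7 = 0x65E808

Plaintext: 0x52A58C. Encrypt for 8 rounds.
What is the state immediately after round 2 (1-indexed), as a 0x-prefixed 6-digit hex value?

0x4F8657

s_0 = plaintext = 0x52A58C
s_1 = Round(s_0, k_0) = 0x58C4F8
s_2 = Round(s_1, k_1) = 0x4F8657
s_3 = Round(s_2, k_2) = 0x657002
s_4 = Round(s_3, k_3) = 0x0027EB
s_5 = Round(s_4, k_4) = 0x7EB012
s_6 = Round(s_5, k_5) = 0x012712
s_7 = Round(s_6, k_6) = 0x7123E5
s_8 = Round(s_7, k_7) = 0x3E5107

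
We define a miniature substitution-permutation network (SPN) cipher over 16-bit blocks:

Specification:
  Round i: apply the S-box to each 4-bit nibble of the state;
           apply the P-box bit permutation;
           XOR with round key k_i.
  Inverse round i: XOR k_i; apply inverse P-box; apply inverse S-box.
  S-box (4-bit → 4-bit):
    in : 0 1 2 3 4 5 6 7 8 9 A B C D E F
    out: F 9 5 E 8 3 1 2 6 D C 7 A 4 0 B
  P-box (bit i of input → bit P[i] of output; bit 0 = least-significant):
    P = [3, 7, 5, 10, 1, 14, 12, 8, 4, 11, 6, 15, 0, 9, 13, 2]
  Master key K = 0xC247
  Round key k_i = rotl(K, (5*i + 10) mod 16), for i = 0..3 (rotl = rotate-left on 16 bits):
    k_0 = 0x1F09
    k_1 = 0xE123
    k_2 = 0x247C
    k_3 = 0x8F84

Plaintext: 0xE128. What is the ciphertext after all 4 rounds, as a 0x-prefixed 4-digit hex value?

s_0 = plaintext = 0xE128
s_1 = Round(s_0, k_0) = 0x8FBB
s_2 = Round(s_1, k_1) = 0x1B99
s_3 = Round(s_2, k_2) = 0x3903
s_4 = Round(s_3, k_3) = 0x7872

0x7872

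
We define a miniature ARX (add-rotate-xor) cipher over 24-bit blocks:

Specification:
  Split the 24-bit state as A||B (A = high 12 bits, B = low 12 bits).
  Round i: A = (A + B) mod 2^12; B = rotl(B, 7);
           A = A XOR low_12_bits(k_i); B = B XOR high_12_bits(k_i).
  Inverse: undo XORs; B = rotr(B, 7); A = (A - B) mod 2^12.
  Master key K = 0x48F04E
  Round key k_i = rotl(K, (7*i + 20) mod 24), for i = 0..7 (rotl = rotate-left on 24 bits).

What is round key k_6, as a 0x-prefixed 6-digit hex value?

K = 0x48F04E
k_0 = rotl(K, (7*0+20) mod 24) = rotl(K, 20) = 0xE48F04
k_1 = rotl(K, (7*1+20) mod 24) = rotl(K, 3) = 0x478272
k_2 = rotl(K, (7*2+20) mod 24) = rotl(K, 10) = 0xC13923
k_3 = rotl(K, (7*3+20) mod 24) = rotl(K, 17) = 0x9C91E0
k_4 = rotl(K, (7*4+20) mod 24) = rotl(K, 0) = 0x48F04E
k_5 = rotl(K, (7*5+20) mod 24) = rotl(K, 7) = 0x782724
k_6 = rotl(K, (7*6+20) mod 24) = rotl(K, 14) = 0x13923C

0x13923C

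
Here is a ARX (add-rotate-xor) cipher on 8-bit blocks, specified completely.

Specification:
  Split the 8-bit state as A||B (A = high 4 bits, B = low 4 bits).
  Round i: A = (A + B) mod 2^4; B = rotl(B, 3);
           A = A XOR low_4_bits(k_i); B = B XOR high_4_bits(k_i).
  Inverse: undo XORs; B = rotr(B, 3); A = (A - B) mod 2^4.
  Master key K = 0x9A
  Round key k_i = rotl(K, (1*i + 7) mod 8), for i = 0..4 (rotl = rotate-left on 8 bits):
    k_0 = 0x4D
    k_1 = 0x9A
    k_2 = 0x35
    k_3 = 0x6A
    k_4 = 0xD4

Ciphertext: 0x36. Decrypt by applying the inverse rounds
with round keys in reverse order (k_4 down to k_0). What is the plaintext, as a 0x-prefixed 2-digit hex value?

s_0 = ciphertext = 0x36
s_1 = InvRound(s_0, k_4) = 0x07
s_2 = InvRound(s_1, k_3) = 0x82
s_3 = InvRound(s_2, k_2) = 0xB2
s_4 = InvRound(s_3, k_1) = 0xA7
s_5 = InvRound(s_4, k_0) = 0x16

0x16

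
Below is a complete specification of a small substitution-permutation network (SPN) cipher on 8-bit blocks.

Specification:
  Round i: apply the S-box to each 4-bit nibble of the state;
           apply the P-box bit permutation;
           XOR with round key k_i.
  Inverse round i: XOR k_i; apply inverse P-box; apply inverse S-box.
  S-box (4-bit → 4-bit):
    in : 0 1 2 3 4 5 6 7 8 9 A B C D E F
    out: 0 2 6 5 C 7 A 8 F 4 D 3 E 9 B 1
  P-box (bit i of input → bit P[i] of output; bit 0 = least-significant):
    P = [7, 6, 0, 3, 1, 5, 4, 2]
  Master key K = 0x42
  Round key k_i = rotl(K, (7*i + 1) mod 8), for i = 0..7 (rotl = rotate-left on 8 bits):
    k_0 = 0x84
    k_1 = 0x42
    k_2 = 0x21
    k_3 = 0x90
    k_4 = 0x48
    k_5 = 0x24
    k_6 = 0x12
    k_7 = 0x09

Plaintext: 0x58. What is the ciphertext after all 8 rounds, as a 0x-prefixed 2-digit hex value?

0xC5

s_0 = plaintext = 0x58
s_1 = Round(s_0, k_0) = 0x7F
s_2 = Round(s_1, k_1) = 0xC6
s_3 = Round(s_2, k_2) = 0x5D
s_4 = Round(s_3, k_3) = 0x2A
s_5 = Round(s_4, k_4) = 0xF1
s_6 = Round(s_5, k_5) = 0x66
s_7 = Round(s_6, k_6) = 0x7E
s_8 = Round(s_7, k_7) = 0xC5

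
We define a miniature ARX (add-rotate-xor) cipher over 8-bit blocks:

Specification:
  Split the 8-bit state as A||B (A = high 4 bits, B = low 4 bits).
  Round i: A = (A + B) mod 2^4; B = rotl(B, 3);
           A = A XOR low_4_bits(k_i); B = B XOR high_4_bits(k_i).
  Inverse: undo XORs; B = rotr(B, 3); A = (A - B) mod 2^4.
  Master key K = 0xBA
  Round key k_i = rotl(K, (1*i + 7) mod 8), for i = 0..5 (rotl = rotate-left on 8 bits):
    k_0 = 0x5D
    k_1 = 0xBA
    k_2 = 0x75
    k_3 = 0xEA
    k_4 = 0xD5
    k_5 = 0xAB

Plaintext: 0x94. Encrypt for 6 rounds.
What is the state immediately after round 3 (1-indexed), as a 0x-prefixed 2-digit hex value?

s_0 = plaintext = 0x94
s_1 = Round(s_0, k_0) = 0x07
s_2 = Round(s_1, k_1) = 0xD0
s_3 = Round(s_2, k_2) = 0x87
s_4 = Round(s_3, k_3) = 0x55
s_5 = Round(s_4, k_4) = 0xF7
s_6 = Round(s_5, k_5) = 0xD1

0x87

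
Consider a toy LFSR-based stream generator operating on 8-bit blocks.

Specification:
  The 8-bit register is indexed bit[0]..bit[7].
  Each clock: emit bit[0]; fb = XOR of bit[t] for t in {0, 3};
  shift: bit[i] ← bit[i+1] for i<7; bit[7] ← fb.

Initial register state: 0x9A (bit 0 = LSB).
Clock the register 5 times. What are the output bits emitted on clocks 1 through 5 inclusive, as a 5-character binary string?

reg_0 = 0x9A
clock 1: out=0, reg = 0xCD
clock 2: out=1, reg = 0x66
clock 3: out=0, reg = 0x33
clock 4: out=1, reg = 0x99
clock 5: out=1, reg = 0x4C

01011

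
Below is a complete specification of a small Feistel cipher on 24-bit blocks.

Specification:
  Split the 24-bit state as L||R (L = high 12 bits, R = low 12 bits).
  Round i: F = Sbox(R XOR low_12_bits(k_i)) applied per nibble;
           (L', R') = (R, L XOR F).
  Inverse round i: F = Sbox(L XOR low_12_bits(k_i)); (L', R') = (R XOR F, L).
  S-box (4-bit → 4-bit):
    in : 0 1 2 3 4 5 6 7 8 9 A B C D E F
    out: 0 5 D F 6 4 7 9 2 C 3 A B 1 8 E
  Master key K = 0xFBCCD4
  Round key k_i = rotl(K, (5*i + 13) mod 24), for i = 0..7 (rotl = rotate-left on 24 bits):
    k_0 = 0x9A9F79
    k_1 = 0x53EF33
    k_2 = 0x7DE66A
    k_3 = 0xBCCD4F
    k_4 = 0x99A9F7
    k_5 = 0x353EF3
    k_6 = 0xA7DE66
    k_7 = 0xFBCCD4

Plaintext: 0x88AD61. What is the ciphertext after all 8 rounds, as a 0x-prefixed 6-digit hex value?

0x00B862

s_0 = plaintext = 0x88AD61
s_1 = Round(s_0, k_0) = 0xD615D8
s_2 = Round(s_1, k_1) = 0x5D8EEB
s_3 = Round(s_2, k_2) = 0xEEB7FD
s_4 = Round(s_3, k_3) = 0x7FDD46
s_5 = Round(s_4, k_4) = 0xD46158
s_6 = Round(s_5, k_5) = 0x15837C
s_7 = Round(s_6, k_6) = 0x37C00B
s_8 = Round(s_7, k_7) = 0x00B862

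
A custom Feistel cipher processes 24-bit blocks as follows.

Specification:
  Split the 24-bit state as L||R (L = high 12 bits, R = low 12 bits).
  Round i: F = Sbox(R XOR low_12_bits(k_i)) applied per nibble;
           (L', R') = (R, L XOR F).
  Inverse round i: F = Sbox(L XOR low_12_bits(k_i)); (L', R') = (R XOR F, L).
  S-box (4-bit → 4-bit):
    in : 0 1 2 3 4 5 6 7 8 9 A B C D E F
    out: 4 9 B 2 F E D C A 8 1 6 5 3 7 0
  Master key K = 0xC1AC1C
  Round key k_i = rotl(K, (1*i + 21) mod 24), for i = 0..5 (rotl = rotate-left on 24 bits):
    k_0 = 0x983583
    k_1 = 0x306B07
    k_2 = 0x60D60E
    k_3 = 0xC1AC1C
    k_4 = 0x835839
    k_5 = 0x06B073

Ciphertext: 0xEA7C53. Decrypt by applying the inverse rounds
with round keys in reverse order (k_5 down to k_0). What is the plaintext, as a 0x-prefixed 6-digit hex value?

0x520FF4

s_0 = ciphertext = 0xEA7C53
s_1 = InvRound(s_0, k_5) = 0xB6CEA7
s_2 = InvRound(s_1, k_4) = 0xC49B6C
s_3 = InvRound(s_2, k_3) = 0xF82C49
s_4 = InvRound(s_3, k_2) = 0x4ECF82
s_5 = InvRound(s_4, k_1) = 0xFF44EC
s_6 = InvRound(s_5, k_0) = 0x520FF4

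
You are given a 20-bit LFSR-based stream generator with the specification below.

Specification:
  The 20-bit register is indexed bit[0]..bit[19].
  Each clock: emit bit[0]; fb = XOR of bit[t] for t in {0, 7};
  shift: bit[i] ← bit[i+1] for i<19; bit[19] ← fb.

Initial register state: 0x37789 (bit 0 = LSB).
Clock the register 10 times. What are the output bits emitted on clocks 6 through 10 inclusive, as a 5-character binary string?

00111

reg_0 = 0x37789
clock 1: out=1, reg = 0x1BBC4
clock 2: out=0, reg = 0x8DDE2
clock 3: out=0, reg = 0xC6EF1
clock 4: out=1, reg = 0x63778
clock 5: out=0, reg = 0x31BBC
clock 6: out=0, reg = 0x98DDE
clock 7: out=0, reg = 0xCC6EF
clock 8: out=1, reg = 0x66377
clock 9: out=1, reg = 0xB31BB
clock 10: out=1, reg = 0x598DD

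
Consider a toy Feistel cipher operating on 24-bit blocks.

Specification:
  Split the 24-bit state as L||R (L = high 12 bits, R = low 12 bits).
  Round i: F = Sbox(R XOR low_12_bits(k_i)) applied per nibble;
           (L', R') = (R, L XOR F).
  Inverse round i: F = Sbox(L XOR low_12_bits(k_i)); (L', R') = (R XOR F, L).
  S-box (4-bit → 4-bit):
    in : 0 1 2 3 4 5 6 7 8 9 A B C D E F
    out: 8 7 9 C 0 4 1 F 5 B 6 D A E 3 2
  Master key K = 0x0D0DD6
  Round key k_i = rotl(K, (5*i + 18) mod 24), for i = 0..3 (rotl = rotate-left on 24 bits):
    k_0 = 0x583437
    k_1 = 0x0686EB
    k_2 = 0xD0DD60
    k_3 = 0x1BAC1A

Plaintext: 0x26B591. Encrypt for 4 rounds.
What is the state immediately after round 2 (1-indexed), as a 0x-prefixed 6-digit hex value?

0x50A9A6

s_0 = plaintext = 0x26B591
s_1 = Round(s_0, k_0) = 0x59150A
s_2 = Round(s_1, k_1) = 0x50A9A6
s_3 = Round(s_2, k_2) = 0x9A65AB
s_4 = Round(s_3, k_3) = 0x5AB271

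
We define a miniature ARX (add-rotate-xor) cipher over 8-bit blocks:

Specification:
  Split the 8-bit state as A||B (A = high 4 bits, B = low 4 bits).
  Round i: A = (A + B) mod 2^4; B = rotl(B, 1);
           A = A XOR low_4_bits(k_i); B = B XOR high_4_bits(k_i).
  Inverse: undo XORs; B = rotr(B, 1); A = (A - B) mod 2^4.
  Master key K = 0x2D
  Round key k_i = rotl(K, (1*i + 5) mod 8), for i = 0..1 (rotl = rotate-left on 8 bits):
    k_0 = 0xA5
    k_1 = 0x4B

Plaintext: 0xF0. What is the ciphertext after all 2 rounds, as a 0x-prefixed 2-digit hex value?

s_0 = plaintext = 0xF0
s_1 = Round(s_0, k_0) = 0xAA
s_2 = Round(s_1, k_1) = 0xF1

0xF1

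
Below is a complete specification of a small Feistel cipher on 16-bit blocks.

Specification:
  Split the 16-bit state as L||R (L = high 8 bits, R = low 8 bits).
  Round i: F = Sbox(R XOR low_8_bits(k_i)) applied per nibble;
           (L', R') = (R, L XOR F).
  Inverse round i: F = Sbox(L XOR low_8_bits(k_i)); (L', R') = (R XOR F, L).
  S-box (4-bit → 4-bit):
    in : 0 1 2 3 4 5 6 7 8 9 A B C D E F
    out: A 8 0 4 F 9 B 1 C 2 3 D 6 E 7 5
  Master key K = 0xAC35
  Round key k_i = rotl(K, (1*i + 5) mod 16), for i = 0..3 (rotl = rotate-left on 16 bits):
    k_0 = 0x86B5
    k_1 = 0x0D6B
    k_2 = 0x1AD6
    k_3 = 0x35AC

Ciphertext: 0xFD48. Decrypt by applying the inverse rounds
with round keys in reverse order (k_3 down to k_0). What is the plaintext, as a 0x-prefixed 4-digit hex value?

0x5B9E

s_0 = ciphertext = 0xFD48
s_1 = InvRound(s_0, k_3) = 0xD0FD
s_2 = InvRound(s_1, k_2) = 0x56D0
s_3 = InvRound(s_2, k_1) = 0x9E56
s_4 = InvRound(s_3, k_0) = 0x5B9E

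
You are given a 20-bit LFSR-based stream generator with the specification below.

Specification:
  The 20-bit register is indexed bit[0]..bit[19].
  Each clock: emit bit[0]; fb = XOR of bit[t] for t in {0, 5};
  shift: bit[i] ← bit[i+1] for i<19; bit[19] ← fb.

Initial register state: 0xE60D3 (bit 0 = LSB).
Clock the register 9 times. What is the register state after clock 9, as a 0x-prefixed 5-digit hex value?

reg_0 = 0xE60D3
clock 1: out=1, reg = 0xF3069
clock 2: out=1, reg = 0x79834
clock 3: out=0, reg = 0xBCC1A
clock 4: out=0, reg = 0x5E60D
clock 5: out=1, reg = 0xAF306
clock 6: out=0, reg = 0x57983
clock 7: out=1, reg = 0xABCC1
clock 8: out=1, reg = 0xD5E60
clock 9: out=0, reg = 0xEAF30

0xEAF30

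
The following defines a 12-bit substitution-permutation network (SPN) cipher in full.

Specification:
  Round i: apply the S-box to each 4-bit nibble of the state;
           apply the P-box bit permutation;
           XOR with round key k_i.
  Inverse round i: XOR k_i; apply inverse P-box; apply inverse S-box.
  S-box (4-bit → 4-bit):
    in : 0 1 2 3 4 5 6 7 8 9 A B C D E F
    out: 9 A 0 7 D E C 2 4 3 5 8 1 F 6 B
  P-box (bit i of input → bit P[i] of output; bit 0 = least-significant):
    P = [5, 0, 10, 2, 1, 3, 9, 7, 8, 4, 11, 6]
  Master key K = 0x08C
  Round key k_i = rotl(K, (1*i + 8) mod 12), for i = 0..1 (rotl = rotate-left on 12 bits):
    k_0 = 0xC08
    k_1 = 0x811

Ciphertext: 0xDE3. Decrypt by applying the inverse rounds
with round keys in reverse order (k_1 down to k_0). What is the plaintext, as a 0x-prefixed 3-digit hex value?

s_0 = ciphertext = 0xDE3
s_1 = InvRound(s_0, k_1) = 0xF0A
s_2 = InvRound(s_1, k_0) = 0xCA2

0xCA2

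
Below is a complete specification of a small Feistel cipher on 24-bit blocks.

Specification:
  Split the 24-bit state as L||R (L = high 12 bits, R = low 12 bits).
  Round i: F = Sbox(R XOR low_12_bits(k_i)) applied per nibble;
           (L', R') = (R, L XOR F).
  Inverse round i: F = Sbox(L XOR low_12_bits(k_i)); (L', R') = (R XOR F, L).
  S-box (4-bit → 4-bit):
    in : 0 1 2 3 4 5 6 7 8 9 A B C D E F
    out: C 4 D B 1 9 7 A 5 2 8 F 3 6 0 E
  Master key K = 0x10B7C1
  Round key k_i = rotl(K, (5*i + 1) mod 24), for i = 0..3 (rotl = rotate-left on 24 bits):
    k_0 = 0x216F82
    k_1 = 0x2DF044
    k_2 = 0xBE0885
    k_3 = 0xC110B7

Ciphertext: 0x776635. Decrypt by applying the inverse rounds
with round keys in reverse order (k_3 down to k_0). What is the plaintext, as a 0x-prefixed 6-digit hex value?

0x7C2B7A

s_0 = ciphertext = 0x776635
s_1 = InvRound(s_0, k_3) = 0xC01776
s_2 = InvRound(s_1, k_2) = 0x627C01
s_3 = InvRound(s_2, k_1) = 0xB7A627
s_4 = InvRound(s_3, k_0) = 0x7C2B7A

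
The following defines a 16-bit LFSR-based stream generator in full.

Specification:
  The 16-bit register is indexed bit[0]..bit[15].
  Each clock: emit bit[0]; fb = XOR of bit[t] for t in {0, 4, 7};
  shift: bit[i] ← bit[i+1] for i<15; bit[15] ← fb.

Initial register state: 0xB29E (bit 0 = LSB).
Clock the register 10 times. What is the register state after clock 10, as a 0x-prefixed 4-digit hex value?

reg_0 = 0xB29E
clock 1: out=0, reg = 0x594F
clock 2: out=1, reg = 0xACA7
clock 3: out=1, reg = 0x5653
clock 4: out=1, reg = 0x2B29
clock 5: out=1, reg = 0x9594
clock 6: out=0, reg = 0x4ACA
clock 7: out=0, reg = 0xA565
clock 8: out=1, reg = 0xD2B2
clock 9: out=0, reg = 0x6959
clock 10: out=1, reg = 0x34AC

0x34AC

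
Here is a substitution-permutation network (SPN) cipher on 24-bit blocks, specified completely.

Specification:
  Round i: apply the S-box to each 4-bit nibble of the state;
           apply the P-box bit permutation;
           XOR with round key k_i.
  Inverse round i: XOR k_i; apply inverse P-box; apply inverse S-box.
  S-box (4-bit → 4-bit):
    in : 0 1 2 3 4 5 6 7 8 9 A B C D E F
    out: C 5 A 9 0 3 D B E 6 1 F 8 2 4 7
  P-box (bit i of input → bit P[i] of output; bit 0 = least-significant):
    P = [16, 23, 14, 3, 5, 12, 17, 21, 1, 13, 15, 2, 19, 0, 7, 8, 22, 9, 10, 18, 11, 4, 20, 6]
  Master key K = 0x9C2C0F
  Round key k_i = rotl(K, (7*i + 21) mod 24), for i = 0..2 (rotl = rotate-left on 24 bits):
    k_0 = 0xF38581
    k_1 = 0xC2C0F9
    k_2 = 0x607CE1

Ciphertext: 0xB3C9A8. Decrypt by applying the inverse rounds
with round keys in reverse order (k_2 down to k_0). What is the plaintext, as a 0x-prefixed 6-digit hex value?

0x5F1A4B

s_0 = ciphertext = 0xB3C9A8
s_1 = InvRound(s_0, k_2) = 0x012997
s_2 = InvRound(s_1, k_1) = 0x3ACB1B
s_3 = InvRound(s_2, k_0) = 0x5F1A4B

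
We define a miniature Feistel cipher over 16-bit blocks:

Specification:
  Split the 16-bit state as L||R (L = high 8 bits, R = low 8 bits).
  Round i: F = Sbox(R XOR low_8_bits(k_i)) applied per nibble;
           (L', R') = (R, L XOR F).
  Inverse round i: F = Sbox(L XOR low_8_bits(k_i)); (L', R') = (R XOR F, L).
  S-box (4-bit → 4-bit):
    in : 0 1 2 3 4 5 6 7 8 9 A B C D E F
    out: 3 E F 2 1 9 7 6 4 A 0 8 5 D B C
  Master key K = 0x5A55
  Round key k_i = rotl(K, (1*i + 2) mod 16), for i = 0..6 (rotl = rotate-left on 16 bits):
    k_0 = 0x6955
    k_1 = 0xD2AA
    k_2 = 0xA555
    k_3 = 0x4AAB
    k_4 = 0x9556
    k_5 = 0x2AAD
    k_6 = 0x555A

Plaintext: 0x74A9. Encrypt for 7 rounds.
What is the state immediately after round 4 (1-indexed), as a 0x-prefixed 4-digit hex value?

s_0 = plaintext = 0x74A9
s_1 = Round(s_0, k_0) = 0xA9B1
s_2 = Round(s_1, k_1) = 0xB141
s_3 = Round(s_2, k_2) = 0x4150
s_4 = Round(s_3, k_3) = 0x5089
s_5 = Round(s_4, k_4) = 0x898C
s_6 = Round(s_5, k_5) = 0x8C77
s_7 = Round(s_6, k_6) = 0x7771

0x5089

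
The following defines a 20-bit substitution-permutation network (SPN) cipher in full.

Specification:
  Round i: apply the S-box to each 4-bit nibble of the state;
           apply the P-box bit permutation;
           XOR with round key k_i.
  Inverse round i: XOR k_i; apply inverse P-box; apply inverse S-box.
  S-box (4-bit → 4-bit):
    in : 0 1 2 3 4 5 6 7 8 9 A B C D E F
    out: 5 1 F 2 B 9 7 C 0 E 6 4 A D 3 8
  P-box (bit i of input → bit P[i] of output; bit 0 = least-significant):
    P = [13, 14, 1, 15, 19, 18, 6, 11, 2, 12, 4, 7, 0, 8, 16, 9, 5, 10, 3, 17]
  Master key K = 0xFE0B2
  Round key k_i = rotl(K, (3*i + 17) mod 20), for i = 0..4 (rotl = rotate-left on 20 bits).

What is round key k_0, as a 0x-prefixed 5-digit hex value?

0x5FC16

K = 0xFE0B2
k_0 = rotl(K, (3*0+17) mod 20) = rotl(K, 17) = 0x5FC16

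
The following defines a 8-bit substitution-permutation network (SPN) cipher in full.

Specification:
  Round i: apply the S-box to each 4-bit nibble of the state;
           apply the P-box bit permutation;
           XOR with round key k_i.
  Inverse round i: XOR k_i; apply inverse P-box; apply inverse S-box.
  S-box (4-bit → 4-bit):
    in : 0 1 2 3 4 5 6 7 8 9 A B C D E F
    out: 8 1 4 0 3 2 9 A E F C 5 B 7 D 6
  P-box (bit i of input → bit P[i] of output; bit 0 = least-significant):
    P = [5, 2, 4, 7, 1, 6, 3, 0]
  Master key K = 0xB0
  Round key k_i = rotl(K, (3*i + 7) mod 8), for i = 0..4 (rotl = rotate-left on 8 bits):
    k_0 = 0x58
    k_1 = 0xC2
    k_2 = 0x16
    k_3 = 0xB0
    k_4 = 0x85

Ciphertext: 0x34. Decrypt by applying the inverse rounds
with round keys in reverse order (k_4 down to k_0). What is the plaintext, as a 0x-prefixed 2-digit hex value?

s_0 = ciphertext = 0x34
s_1 = InvRound(s_0, k_4) = 0x0E
s_2 = InvRound(s_1, k_3) = 0xB9
s_3 = InvRound(s_2, k_2) = 0xEC
s_4 = InvRound(s_3, k_1) = 0xB4
s_5 = InvRound(s_4, k_0) = 0xFC

0xFC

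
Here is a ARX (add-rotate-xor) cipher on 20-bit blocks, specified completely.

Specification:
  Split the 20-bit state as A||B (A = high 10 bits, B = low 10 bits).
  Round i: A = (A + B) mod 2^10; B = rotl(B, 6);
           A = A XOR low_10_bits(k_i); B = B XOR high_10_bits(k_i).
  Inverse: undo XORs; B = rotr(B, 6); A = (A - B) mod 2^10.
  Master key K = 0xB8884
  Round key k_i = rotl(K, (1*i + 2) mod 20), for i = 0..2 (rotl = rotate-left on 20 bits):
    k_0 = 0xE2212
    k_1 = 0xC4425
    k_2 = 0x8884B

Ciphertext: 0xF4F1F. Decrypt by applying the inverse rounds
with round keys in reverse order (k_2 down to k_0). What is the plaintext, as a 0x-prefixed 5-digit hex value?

s_0 = ciphertext = 0xF4F1F
s_1 = InvRound(s_0, k_2) = 0xF13D4
s_2 = InvRound(s_1, k_1) = 0xE3853
s_3 = InvRound(s_2, k_0) = 0xF75BF

0xF75BF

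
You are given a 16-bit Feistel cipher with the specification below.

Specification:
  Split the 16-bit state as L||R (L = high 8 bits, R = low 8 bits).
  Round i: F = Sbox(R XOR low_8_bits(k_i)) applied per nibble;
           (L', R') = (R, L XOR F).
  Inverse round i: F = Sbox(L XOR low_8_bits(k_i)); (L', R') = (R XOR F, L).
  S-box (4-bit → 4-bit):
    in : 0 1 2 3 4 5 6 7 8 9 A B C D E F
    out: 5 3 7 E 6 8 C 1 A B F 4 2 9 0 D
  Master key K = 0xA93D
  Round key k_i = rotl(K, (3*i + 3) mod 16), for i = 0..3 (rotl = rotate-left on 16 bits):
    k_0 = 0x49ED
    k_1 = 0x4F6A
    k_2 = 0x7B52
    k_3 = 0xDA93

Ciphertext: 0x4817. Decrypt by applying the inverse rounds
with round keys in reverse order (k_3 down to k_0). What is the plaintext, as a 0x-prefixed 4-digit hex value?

s_0 = ciphertext = 0x4817
s_1 = InvRound(s_0, k_3) = 0x8348
s_2 = InvRound(s_1, k_2) = 0xDB83
s_3 = InvRound(s_2, k_1) = 0xC0DB
s_4 = InvRound(s_3, k_0) = 0xA2C0

0xA2C0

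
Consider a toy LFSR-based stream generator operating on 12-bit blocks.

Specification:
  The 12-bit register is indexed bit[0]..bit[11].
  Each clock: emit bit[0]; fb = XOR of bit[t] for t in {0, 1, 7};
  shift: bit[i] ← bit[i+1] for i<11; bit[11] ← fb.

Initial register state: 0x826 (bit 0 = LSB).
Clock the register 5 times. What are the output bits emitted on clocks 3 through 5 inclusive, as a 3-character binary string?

reg_0 = 0x826
clock 1: out=0, reg = 0xC13
clock 2: out=1, reg = 0x609
clock 3: out=1, reg = 0xB04
clock 4: out=0, reg = 0x582
clock 5: out=0, reg = 0x2C1

100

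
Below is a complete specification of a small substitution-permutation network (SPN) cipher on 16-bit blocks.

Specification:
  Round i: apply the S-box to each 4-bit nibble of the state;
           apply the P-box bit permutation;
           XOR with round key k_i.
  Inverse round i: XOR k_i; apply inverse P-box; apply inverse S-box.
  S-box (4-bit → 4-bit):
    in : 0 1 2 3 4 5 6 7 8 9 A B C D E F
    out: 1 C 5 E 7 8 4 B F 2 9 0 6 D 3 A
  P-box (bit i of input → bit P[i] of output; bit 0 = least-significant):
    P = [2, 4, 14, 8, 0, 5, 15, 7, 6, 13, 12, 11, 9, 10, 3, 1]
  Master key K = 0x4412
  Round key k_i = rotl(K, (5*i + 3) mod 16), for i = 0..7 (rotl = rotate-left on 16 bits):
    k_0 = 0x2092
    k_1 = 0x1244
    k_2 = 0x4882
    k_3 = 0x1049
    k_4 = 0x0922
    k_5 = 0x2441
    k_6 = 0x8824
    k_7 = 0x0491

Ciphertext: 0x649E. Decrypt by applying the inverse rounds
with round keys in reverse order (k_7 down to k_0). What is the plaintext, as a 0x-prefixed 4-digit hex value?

s_0 = ciphertext = 0x649E
s_1 = InvRound(s_0, k_7) = 0x1902
s_2 = InvRound(s_1, k_6) = 0x56CA
s_3 = InvRound(s_2, k_5) = 0xDCA6
s_4 = InvRound(s_3, k_4) = 0x961D
s_5 = InvRound(s_4, k_3) = 0xE06E
s_6 = InvRound(s_5, k_2) = 0x6730
s_7 = InvRound(s_6, k_1) = 0x9498
s_8 = InvRound(s_7, k_0) = 0x3C6B

0x3C6B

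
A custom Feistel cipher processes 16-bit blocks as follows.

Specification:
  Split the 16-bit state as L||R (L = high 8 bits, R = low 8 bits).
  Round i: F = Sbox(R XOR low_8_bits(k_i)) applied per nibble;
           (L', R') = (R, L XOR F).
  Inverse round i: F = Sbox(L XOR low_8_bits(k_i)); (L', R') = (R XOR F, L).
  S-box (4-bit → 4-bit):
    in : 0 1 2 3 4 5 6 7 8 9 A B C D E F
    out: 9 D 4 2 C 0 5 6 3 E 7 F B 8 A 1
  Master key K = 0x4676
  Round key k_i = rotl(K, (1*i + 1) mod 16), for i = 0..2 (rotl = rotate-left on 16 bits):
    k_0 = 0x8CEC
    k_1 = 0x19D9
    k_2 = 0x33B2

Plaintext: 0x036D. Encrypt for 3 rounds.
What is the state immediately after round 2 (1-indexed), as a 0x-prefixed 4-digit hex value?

0x3ECB

s_0 = plaintext = 0x036D
s_1 = Round(s_0, k_0) = 0x6D3E
s_2 = Round(s_1, k_1) = 0x3ECB
s_3 = Round(s_2, k_2) = 0xCB50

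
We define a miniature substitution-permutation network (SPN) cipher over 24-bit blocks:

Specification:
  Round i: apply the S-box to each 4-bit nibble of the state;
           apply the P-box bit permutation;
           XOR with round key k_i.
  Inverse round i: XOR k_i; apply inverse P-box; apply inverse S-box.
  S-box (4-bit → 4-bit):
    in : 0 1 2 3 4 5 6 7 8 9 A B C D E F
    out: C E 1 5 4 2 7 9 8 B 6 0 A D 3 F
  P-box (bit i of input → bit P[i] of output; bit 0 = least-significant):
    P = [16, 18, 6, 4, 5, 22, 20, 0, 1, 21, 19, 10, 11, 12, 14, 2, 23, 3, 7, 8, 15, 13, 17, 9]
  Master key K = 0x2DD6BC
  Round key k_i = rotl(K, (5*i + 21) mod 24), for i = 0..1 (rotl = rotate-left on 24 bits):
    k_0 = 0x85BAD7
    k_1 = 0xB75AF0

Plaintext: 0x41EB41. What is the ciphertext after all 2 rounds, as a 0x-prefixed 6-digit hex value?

0x2AA823

s_0 = plaintext = 0x41EB41
s_1 = Round(s_0, k_0) = 0x93A30F
s_2 = Round(s_1, k_1) = 0x2AA823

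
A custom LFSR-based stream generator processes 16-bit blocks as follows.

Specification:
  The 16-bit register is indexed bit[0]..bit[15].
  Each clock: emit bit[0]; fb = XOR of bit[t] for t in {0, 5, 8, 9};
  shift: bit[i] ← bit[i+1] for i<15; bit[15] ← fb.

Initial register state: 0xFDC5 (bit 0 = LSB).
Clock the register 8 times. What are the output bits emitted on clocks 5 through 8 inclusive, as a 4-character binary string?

reg_0 = 0xFDC5
clock 1: out=1, reg = 0x7EE2
clock 2: out=0, reg = 0x3F71
clock 3: out=1, reg = 0x1FB8
clock 4: out=0, reg = 0x8FDC
clock 5: out=0, reg = 0x47EE
clock 6: out=0, reg = 0xA3F7
clock 7: out=1, reg = 0x51FB
clock 8: out=1, reg = 0xA8FD

0011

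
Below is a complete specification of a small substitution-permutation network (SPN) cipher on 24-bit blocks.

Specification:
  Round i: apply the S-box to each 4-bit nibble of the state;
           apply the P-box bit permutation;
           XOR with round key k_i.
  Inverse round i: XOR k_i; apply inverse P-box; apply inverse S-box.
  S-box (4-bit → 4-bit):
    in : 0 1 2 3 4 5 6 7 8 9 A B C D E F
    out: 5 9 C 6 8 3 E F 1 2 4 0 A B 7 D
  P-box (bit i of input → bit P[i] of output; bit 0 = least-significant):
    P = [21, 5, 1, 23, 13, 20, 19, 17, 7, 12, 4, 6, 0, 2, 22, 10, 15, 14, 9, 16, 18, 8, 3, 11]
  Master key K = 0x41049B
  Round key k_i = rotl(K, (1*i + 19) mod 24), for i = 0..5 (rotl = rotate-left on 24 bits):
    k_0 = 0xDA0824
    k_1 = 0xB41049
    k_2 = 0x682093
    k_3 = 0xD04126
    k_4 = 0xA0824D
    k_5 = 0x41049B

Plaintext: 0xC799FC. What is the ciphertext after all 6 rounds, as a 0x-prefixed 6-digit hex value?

s_0 = plaintext = 0xC799FC
s_1 = Round(s_0, k_0) = 0x51F300
s_2 = Round(s_1, k_1) = 0xD9A55A
s_3 = Round(s_2, k_2) = 0x3C5911
s_4 = Round(s_3, k_3) = 0x73302B
s_5 = Round(s_4, k_4) = 0xEEC9D1
s_6 = Round(s_5, k_5) = 0xF7F397

0xF7F397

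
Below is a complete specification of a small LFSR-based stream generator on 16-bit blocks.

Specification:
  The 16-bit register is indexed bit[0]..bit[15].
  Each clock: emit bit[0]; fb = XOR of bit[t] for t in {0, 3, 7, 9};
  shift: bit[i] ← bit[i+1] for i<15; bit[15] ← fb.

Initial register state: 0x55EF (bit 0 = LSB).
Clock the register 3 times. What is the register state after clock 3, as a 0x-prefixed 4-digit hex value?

0x6ABD

reg_0 = 0x55EF
clock 1: out=1, reg = 0xAAF7
clock 2: out=1, reg = 0xD57B
clock 3: out=1, reg = 0x6ABD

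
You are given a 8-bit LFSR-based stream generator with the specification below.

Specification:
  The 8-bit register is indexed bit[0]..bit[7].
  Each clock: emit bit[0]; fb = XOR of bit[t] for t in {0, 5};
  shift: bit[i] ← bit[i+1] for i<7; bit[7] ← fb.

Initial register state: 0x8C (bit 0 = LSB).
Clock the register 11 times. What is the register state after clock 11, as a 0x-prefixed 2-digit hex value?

reg_0 = 0x8C
clock 1: out=0, reg = 0x46
clock 2: out=0, reg = 0x23
clock 3: out=1, reg = 0x11
clock 4: out=1, reg = 0x88
clock 5: out=0, reg = 0x44
clock 6: out=0, reg = 0x22
clock 7: out=0, reg = 0x91
clock 8: out=1, reg = 0xC8
clock 9: out=0, reg = 0x64
clock 10: out=0, reg = 0xB2
clock 11: out=0, reg = 0xD9

0xD9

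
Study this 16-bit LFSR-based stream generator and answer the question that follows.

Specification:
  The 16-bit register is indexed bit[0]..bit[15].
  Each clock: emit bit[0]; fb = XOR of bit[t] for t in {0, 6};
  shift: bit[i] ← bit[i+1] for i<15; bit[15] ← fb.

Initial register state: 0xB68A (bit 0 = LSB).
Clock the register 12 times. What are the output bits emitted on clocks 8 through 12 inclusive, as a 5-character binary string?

10110

reg_0 = 0xB68A
clock 1: out=0, reg = 0x5B45
clock 2: out=1, reg = 0x2DA2
clock 3: out=0, reg = 0x16D1
clock 4: out=1, reg = 0x0B68
clock 5: out=0, reg = 0x85B4
clock 6: out=0, reg = 0x42DA
clock 7: out=0, reg = 0xA16D
clock 8: out=1, reg = 0x50B6
clock 9: out=0, reg = 0x285B
clock 10: out=1, reg = 0x142D
clock 11: out=1, reg = 0x8A16
clock 12: out=0, reg = 0x450B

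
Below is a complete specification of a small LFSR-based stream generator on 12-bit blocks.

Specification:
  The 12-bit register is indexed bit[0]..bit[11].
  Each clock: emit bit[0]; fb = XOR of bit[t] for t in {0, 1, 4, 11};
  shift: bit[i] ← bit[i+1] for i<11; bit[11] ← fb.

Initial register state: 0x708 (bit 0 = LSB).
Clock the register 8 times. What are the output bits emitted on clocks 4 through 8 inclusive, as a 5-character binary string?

reg_0 = 0x708
clock 1: out=0, reg = 0x384
clock 2: out=0, reg = 0x1C2
clock 3: out=0, reg = 0x8E1
clock 4: out=1, reg = 0x470
clock 5: out=0, reg = 0xA38
clock 6: out=0, reg = 0x51C
clock 7: out=0, reg = 0xA8E
clock 8: out=0, reg = 0x547

10000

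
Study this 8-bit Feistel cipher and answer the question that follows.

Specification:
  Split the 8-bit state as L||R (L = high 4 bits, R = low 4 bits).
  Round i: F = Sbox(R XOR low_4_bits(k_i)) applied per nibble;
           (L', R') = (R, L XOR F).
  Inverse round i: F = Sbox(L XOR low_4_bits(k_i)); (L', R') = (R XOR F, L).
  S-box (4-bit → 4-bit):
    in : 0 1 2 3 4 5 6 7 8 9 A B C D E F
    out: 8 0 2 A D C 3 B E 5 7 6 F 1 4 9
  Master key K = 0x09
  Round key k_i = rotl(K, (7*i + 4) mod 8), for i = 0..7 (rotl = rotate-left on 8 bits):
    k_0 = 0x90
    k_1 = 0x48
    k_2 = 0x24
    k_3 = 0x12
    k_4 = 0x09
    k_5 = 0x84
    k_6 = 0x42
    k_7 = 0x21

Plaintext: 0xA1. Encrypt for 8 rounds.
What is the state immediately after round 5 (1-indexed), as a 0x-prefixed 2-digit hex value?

s_0 = plaintext = 0xA1
s_1 = Round(s_0, k_0) = 0x1A
s_2 = Round(s_1, k_1) = 0xA3
s_3 = Round(s_2, k_2) = 0x31
s_4 = Round(s_3, k_3) = 0x19
s_5 = Round(s_4, k_4) = 0x99
s_6 = Round(s_5, k_5) = 0x98
s_7 = Round(s_6, k_6) = 0x8E
s_8 = Round(s_7, k_7) = 0xE1

0x99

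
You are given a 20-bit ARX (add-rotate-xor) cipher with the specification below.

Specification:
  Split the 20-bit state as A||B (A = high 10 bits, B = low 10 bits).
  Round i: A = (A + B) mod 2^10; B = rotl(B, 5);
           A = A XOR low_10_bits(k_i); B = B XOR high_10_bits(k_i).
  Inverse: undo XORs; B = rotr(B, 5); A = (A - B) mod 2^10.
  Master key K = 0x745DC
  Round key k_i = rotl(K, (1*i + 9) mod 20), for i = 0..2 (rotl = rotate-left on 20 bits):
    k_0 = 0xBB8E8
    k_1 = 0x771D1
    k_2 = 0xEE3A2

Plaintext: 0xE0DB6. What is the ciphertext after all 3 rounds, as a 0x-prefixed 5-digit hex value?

s_0 = plaintext = 0xE0DB6
s_1 = Round(s_0, k_0) = 0x74423
s_2 = Round(s_1, k_1) = 0x095BD
s_3 = Round(s_2, k_2) = 0x90015

0x90015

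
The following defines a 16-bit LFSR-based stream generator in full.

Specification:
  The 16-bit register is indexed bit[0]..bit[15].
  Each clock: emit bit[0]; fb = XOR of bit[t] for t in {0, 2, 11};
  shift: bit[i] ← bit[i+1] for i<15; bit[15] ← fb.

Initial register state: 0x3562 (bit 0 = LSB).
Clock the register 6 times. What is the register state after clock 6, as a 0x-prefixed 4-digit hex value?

0xF0D5

reg_0 = 0x3562
clock 1: out=0, reg = 0x1AB1
clock 2: out=1, reg = 0x0D58
clock 3: out=0, reg = 0x86AC
clock 4: out=0, reg = 0xC356
clock 5: out=0, reg = 0xE1AB
clock 6: out=1, reg = 0xF0D5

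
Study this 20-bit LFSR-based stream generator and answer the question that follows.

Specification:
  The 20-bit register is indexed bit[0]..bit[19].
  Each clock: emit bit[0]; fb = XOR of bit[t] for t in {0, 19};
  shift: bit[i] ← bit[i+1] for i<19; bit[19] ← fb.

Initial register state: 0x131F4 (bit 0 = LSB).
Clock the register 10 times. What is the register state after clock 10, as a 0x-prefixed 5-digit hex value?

reg_0 = 0x131F4
clock 1: out=0, reg = 0x098FA
clock 2: out=0, reg = 0x04C7D
clock 3: out=1, reg = 0x8263E
clock 4: out=0, reg = 0xC131F
clock 5: out=1, reg = 0x6098F
clock 6: out=1, reg = 0xB04C7
clock 7: out=1, reg = 0x58263
clock 8: out=1, reg = 0xAC131
clock 9: out=1, reg = 0x56098
clock 10: out=0, reg = 0x2B04C

0x2B04C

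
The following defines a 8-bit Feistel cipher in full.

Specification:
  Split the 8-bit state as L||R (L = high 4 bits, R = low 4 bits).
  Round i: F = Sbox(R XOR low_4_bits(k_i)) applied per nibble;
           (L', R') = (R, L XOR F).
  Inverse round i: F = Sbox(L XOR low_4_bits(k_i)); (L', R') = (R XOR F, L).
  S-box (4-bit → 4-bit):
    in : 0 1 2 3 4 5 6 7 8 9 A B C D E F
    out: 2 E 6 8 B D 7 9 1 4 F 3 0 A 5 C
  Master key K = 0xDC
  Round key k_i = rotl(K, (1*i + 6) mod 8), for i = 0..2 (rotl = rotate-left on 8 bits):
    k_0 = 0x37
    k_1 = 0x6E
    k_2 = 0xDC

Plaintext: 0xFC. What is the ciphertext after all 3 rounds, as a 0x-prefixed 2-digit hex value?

s_0 = plaintext = 0xFC
s_1 = Round(s_0, k_0) = 0xCC
s_2 = Round(s_1, k_1) = 0xCA
s_3 = Round(s_2, k_2) = 0xAB

0xAB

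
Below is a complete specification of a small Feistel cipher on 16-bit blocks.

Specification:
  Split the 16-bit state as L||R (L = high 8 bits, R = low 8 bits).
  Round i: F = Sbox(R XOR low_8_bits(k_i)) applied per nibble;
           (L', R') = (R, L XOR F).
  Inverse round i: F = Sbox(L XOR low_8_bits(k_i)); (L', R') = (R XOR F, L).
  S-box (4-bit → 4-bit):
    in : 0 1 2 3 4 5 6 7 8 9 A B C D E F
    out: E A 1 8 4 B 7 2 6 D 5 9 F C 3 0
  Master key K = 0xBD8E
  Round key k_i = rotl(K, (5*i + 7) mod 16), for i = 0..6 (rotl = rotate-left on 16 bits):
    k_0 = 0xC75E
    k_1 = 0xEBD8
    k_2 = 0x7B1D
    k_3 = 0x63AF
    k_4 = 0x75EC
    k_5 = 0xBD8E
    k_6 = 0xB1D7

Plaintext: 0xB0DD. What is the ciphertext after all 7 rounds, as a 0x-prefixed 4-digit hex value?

0xE812

s_0 = plaintext = 0xB0DD
s_1 = Round(s_0, k_0) = 0xDDD8
s_2 = Round(s_1, k_1) = 0xD833
s_3 = Round(s_2, k_2) = 0x33CB
s_4 = Round(s_3, k_3) = 0xCB47
s_5 = Round(s_4, k_4) = 0x4792
s_6 = Round(s_5, k_5) = 0x92E8
s_7 = Round(s_6, k_6) = 0xE812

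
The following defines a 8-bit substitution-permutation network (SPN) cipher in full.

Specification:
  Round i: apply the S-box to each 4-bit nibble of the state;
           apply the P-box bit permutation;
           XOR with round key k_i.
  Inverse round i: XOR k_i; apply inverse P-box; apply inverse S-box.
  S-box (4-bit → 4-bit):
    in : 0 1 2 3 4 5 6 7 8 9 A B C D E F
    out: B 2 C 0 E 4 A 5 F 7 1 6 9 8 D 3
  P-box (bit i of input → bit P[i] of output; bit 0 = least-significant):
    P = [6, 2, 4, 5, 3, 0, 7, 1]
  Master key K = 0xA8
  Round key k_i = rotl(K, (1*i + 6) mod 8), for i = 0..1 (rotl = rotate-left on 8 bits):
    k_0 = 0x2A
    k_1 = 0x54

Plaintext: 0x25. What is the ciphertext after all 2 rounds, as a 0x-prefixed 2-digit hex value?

0xA1

s_0 = plaintext = 0x25
s_1 = Round(s_0, k_0) = 0xB8
s_2 = Round(s_1, k_1) = 0xA1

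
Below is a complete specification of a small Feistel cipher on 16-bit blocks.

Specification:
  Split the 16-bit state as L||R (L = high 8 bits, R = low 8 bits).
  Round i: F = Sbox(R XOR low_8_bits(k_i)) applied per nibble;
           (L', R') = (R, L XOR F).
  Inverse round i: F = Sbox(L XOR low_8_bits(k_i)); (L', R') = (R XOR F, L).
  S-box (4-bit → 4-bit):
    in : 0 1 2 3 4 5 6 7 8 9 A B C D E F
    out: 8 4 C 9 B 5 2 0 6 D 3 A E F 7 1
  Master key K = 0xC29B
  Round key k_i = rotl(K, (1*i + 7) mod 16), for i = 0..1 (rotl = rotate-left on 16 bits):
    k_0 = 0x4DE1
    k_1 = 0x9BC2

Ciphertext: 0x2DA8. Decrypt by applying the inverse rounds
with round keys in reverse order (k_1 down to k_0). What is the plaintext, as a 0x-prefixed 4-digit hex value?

0xBBD9

s_0 = ciphertext = 0x2DA8
s_1 = InvRound(s_0, k_1) = 0xD92D
s_2 = InvRound(s_1, k_0) = 0xBBD9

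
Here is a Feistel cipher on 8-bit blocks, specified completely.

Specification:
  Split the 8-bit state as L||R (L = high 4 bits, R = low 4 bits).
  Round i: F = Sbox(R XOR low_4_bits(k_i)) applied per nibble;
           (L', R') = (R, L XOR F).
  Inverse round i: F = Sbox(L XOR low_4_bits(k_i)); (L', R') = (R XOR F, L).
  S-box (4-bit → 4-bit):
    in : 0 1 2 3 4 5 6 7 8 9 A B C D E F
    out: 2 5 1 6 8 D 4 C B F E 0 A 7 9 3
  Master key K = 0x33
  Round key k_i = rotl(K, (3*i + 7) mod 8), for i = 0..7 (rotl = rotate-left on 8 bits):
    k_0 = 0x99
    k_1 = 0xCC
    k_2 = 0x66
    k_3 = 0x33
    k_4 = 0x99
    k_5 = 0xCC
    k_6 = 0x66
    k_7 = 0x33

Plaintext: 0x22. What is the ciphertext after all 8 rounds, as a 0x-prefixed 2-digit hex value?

0x88

s_0 = plaintext = 0x22
s_1 = Round(s_0, k_0) = 0x22
s_2 = Round(s_1, k_1) = 0x2B
s_3 = Round(s_2, k_2) = 0xB5
s_4 = Round(s_3, k_3) = 0x5F
s_5 = Round(s_4, k_4) = 0xF1
s_6 = Round(s_5, k_5) = 0x18
s_7 = Round(s_6, k_6) = 0x88
s_8 = Round(s_7, k_7) = 0x88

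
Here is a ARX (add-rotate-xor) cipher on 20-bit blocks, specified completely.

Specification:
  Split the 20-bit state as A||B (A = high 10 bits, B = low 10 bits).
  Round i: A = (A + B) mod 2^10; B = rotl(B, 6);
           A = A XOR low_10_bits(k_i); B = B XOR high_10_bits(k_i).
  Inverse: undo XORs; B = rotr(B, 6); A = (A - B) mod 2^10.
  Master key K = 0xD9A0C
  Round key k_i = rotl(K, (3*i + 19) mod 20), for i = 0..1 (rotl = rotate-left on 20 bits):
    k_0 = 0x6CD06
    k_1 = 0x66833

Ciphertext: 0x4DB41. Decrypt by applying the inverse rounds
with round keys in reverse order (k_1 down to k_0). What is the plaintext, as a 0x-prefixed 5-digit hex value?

s_0 = ciphertext = 0x4DB41
s_1 = InvRound(s_0, k_1) = 0xD29BB
s_2 = InvRound(s_1, k_0) = 0x73080

0x73080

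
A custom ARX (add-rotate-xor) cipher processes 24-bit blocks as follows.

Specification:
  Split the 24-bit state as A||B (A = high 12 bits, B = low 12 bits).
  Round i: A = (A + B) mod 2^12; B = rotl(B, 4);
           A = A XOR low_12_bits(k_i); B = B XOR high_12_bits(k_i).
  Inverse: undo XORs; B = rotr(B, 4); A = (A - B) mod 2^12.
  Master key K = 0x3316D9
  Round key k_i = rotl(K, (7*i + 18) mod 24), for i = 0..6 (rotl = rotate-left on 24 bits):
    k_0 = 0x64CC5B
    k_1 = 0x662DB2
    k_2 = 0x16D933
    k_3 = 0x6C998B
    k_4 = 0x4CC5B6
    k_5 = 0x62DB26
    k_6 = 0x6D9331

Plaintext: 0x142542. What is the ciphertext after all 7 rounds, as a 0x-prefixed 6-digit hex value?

s_0 = plaintext = 0x142542
s_1 = Round(s_0, k_0) = 0xADF269
s_2 = Round(s_1, k_1) = 0x0FA0F0
s_3 = Round(s_2, k_2) = 0x8D9E6D
s_4 = Round(s_3, k_3) = 0xECD017
s_5 = Round(s_4, k_4) = 0xB525BC
s_6 = Round(s_5, k_5) = 0xA28DE8
s_7 = Round(s_6, k_6) = 0xB21854

0xB21854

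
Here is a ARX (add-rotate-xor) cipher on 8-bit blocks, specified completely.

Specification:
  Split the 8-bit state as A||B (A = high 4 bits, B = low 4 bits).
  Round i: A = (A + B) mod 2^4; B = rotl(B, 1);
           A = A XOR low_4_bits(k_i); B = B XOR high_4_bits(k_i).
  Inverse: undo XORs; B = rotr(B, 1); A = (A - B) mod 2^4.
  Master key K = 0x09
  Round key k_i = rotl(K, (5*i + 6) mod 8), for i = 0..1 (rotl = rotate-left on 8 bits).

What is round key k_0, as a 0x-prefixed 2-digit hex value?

K = 0x09
k_0 = rotl(K, (5*0+6) mod 8) = rotl(K, 6) = 0x42

0x42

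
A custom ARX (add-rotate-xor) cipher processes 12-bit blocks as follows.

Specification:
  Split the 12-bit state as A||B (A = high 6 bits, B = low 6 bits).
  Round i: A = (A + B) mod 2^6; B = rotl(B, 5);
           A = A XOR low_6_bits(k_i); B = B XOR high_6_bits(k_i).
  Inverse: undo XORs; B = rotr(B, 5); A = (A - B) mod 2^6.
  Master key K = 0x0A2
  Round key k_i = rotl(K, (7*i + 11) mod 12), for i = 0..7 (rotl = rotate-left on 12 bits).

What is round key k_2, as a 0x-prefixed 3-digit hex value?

K = 0x0A2
k_0 = rotl(K, (7*0+11) mod 12) = rotl(K, 11) = 0x051
k_1 = rotl(K, (7*1+11) mod 12) = rotl(K, 6) = 0x882
k_2 = rotl(K, (7*2+11) mod 12) = rotl(K, 1) = 0x144

0x144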